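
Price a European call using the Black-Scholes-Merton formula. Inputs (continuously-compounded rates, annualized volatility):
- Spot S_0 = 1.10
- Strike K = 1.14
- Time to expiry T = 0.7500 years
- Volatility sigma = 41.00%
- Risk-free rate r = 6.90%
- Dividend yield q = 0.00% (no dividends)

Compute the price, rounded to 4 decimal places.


Answer: Price = 0.1627

Derivation:
d1 = (ln(S/K) + (r - q + 0.5*sigma^2) * T) / (sigma * sqrt(T)) = 0.22268658
d2 = d1 - sigma * sqrt(T) = -0.13238383
exp(-rT) = 0.94956623; exp(-qT) = 1.00000000
C = S_0 * exp(-qT) * N(d1) - K * exp(-rT) * N(d2)
N(d1) = 0.58811028; N(d2) = 0.44734035
C = 1.1000 * 1.00000000 * 0.58811028 - 1.1400 * 0.94956623 * 0.44734035 = 0.1627


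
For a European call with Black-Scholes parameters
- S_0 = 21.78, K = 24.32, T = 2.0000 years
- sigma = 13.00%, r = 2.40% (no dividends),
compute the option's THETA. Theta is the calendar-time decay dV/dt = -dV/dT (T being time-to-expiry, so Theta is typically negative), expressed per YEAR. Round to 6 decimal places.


Answer: Theta = -0.572786

Derivation:
d1 = -0.2469811915; d2 = -0.4308289546
phi(d1) = 0.3869582830; exp(-qT) = 1.0000000000; exp(-rT) = 0.9531337871
Theta = -S*exp(-qT)*phi(d1)*sigma/(2*sqrt(T)) - r*K*exp(-rT)*N(d2) + q*S*exp(-qT)*N(d1)
N(d1) = 0.4024613901; N(d2) = 0.3332963723; sqrt(T) = 1.4142135624
Term 1 = -21.7800 * 1.0000000000 * 0.3869582830 * 0.1300 / (2 * 1.4142135624) = -0.3873650033
Term 2 = -0.0240 * 24.3200 * 0.9531337871 * 0.3332963723 = -0.1854211473
Term 3 = 0 (no dividend yield, q = 0)
Theta = -0.3873650033 + (-0.1854211473) + (0.0000000000) = -0.572786


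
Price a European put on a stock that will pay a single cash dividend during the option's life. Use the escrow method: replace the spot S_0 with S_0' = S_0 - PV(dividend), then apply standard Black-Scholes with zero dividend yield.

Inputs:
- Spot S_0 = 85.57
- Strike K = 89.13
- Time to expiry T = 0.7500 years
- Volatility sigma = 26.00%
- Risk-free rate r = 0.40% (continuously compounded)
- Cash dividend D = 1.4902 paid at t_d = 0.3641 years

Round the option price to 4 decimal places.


PV(D) = D * exp(-r * t_d) = 1.4902 * 0.99854466 = 1.48803125
S_0' = S_0 - PV(D) = 85.5700 - 1.48803125 = 84.08196875
d1 = (ln(S_0'/K) + (r + sigma^2/2)*T) / (sigma*sqrt(T)) = -0.13302966
d2 = d1 - sigma*sqrt(T) = -0.35819626
exp(-rT) = 0.99700450
N(-d1) = 0.55291504; N(-d2) = 0.63990178
P = K * exp(-rT) * N(-d2) - S_0' * N(-d1) = 89.1300 * 0.99700450 * 0.63990178 - 84.08196875 * 0.55291504 = 10.3734

Answer: Price = 10.3734


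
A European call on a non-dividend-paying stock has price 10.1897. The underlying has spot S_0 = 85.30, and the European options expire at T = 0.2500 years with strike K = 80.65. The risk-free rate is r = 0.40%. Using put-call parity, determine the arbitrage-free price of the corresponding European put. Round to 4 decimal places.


Answer: Put price = 5.4591

Derivation:
Put-call parity: C - P = S_0 * exp(-qT) - K * exp(-rT).
S_0 * exp(-qT) = 85.3000 * 1.00000000 = 85.30000000
K * exp(-rT) = 80.6500 * 0.99900050 = 80.56939031
P = C - S*exp(-qT) + K*exp(-rT)
P = 10.1897 - 85.30000000 + 80.56939031 = 5.4591


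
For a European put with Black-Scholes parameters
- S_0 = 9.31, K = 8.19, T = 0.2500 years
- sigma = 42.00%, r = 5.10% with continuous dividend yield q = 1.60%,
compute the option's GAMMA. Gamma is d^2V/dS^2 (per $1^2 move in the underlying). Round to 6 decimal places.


Answer: Gamma = 0.152602

Derivation:
d1 = 0.7570247306; d2 = 0.5470247306
phi(d1) = 0.2995476563; exp(-qT) = 0.9960079893; exp(-rT) = 0.9873309369
Gamma = exp(-qT) * phi(d1) / (S * sigma * sqrt(T)) = 0.9960079893 * 0.2995476563 / (9.3100 * 0.4200 * 0.5000000000) = 0.152602


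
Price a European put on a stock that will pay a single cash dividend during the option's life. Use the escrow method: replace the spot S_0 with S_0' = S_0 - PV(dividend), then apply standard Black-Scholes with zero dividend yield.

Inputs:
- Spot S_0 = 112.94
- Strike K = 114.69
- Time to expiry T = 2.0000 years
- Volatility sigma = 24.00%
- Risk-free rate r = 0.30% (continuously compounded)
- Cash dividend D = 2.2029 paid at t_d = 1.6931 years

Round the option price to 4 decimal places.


PV(D) = D * exp(-r * t_d) = 2.2029 * 0.99493358 = 2.19173918
S_0' = S_0 - PV(D) = 112.9400 - 2.19173918 = 110.74826082
d1 = (ln(S_0'/K) + (r + sigma^2/2)*T) / (sigma*sqrt(T)) = 0.08434272
d2 = d1 - sigma*sqrt(T) = -0.25506853
exp(-rT) = 0.99401796
N(-d1) = 0.46639197; N(-d2) = 0.60066492
P = K * exp(-rT) * N(-d2) - S_0' * N(-d1) = 114.6900 * 0.99401796 * 0.60066492 - 110.74826082 * 0.46639197 = 16.8261

Answer: Price = 16.8261


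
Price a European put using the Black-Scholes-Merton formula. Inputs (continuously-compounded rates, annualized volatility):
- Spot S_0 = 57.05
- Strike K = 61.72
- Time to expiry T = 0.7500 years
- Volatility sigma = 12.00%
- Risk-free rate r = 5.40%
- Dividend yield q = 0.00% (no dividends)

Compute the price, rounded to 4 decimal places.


d1 = (ln(S/K) + (r - q + 0.5*sigma^2) * T) / (sigma * sqrt(T)) = -0.31542523
d2 = d1 - sigma * sqrt(T) = -0.41934828
exp(-rT) = 0.96030916; exp(-qT) = 1.00000000
P = K * exp(-rT) * N(-d2) - S_0 * exp(-qT) * N(-d1)
N(-d1) = 0.62378059; N(-d2) = 0.66251919
P = 61.7200 * 0.96030916 * 0.66251919 - 57.0500 * 1.00000000 * 0.62378059 = 3.6810

Answer: Price = 3.6810


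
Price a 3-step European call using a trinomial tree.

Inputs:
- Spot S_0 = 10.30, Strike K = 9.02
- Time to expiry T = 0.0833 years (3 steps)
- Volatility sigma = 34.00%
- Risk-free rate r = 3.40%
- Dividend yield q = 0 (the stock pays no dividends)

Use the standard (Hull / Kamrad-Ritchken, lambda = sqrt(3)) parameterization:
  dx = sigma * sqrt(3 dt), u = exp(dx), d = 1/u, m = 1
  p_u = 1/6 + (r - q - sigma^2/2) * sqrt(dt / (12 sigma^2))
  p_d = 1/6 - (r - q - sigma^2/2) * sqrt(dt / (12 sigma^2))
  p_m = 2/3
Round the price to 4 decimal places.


Answer: Price = V(0,0) = 1.3441

Derivation:
dt = T/N = 0.027767; dx = sigma*sqrt(3*dt) = 0.098130
u = exp(dx) = 1.103106; d = 1/u = 0.906531
p_u = 0.163299, p_m = 0.666667, p_d = 0.170034
Discount per step: exp(-r*dt) = 0.999056
Stock lattice S(k, j) with j the centered position index:
  k=0: S(0,+0) = 10.3000
  k=1: S(1,-1) = 9.3373; S(1,+0) = 10.3000; S(1,+1) = 11.3620
  k=2: S(2,-2) = 8.4645; S(2,-1) = 9.3373; S(2,+0) = 10.3000; S(2,+1) = 11.3620; S(2,+2) = 12.5335
  k=3: S(3,-3) = 7.6734; S(3,-2) = 8.4645; S(3,-1) = 9.3373; S(3,+0) = 10.3000; S(3,+1) = 11.3620; S(3,+2) = 12.5335; S(3,+3) = 13.8258
Terminal payoffs V(N, j) = max(S_T - K, 0):
  V(3,-3) = 0.000000; V(3,-2) = 0.000000; V(3,-1) = 0.317271; V(3,+0) = 1.280000; V(3,+1) = 2.341993; V(3,+2) = 3.513483; V(3,+3) = 4.805762
Backward induction: V(k, j) = exp(-r*dt) * [p_u * V(k+1, j+1) + p_m * V(k+1, j) + p_d * V(k+1, j-1)]
  V(2,-2) = exp(-r*dt) * [p_u*0.317271 + p_m*0.000000 + p_d*0.000000] = 0.051761
  V(2,-1) = exp(-r*dt) * [p_u*1.280000 + p_m*0.317271 + p_d*0.000000] = 0.420140
  V(2,+0) = exp(-r*dt) * [p_u*2.341993 + p_m*1.280000 + p_d*0.317271] = 1.288509
  V(2,+1) = exp(-r*dt) * [p_u*3.513483 + p_m*2.341993 + p_d*1.280000] = 2.350502
  V(2,+2) = exp(-r*dt) * [p_u*4.805762 + p_m*3.513483 + p_d*2.341993] = 3.521992
  V(1,-1) = exp(-r*dt) * [p_u*1.288509 + p_m*0.420140 + p_d*0.051761] = 0.498836
  V(1,+0) = exp(-r*dt) * [p_u*2.350502 + p_m*1.288509 + p_d*0.420140] = 1.313040
  V(1,+1) = exp(-r*dt) * [p_u*3.521992 + p_m*2.350502 + p_d*1.288509] = 2.359003
  V(0,+0) = exp(-r*dt) * [p_u*2.359003 + p_m*1.313040 + p_d*0.498836] = 1.344133


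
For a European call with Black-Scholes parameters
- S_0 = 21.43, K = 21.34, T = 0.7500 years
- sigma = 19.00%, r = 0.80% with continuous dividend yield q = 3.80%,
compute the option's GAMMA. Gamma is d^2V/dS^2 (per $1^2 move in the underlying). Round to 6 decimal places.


Answer: Gamma = 0.109912

Derivation:
d1 = -0.0288914364; d2 = -0.1934362631
phi(d1) = 0.3987758136; exp(-qT) = 0.9719022941; exp(-rT) = 0.9940179641
Gamma = exp(-qT) * phi(d1) / (S * sigma * sqrt(T)) = 0.9719022941 * 0.3987758136 / (21.4300 * 0.1900 * 0.8660254038) = 0.109912


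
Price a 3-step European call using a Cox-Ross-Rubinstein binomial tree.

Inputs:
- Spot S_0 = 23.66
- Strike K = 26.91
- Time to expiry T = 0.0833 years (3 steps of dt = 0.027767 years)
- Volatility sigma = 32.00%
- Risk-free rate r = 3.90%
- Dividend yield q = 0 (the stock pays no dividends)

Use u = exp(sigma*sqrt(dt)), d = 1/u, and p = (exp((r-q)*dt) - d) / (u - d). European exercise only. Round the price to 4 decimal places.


Answer: Price = V(0,0) = 0.1044

Derivation:
dt = T/N = 0.027767
u = exp(sigma*sqrt(dt)) = 1.054770; d = 1/u = 0.948074
p = (exp((r-q)*dt) - d) / (u - d) = 0.496827
Discount per step: exp(-r*dt) = 0.998918
Stock lattice S(k, i) with i counting down-moves:
  k=0: S(0,0) = 23.6600
  k=1: S(1,0) = 24.9559; S(1,1) = 22.4314
  k=2: S(2,0) = 26.3227; S(2,1) = 23.6600; S(2,2) = 21.2667
  k=3: S(3,0) = 27.7644; S(3,1) = 24.9559; S(3,2) = 22.4314; S(3,3) = 20.1624
Terminal payoffs V(N, i) = max(S_T - K, 0):
  V(3,0) = 0.854379; V(3,1) = 0.000000; V(3,2) = 0.000000; V(3,3) = 0.000000
Backward induction: V(k, i) = exp(-r*dt) * [p * V(k+1, i) + (1-p) * V(k+1, i+1)].
  V(2,0) = exp(-r*dt) * [p*0.854379 + (1-p)*0.000000] = 0.424019
  V(2,1) = exp(-r*dt) * [p*0.000000 + (1-p)*0.000000] = 0.000000
  V(2,2) = exp(-r*dt) * [p*0.000000 + (1-p)*0.000000] = 0.000000
  V(1,0) = exp(-r*dt) * [p*0.424019 + (1-p)*0.000000] = 0.210436
  V(1,1) = exp(-r*dt) * [p*0.000000 + (1-p)*0.000000] = 0.000000
  V(0,0) = exp(-r*dt) * [p*0.210436 + (1-p)*0.000000] = 0.104437


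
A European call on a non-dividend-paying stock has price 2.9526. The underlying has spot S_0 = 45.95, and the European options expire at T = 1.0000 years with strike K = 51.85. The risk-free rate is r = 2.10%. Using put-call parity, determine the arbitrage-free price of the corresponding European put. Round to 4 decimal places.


Put-call parity: C - P = S_0 * exp(-qT) - K * exp(-rT).
S_0 * exp(-qT) = 45.9500 * 1.00000000 = 45.95000000
K * exp(-rT) = 51.8500 * 0.97921896 = 50.77250331
P = C - S*exp(-qT) + K*exp(-rT)
P = 2.9526 - 45.95000000 + 50.77250331 = 7.7751

Answer: Put price = 7.7751


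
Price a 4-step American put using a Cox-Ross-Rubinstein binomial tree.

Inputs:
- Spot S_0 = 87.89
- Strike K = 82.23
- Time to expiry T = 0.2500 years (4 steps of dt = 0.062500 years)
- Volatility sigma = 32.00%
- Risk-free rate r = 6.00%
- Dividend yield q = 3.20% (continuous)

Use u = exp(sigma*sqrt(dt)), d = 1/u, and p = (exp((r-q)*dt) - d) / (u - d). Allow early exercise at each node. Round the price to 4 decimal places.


Answer: Price = V(0,0) = 3.1118

Derivation:
dt = T/N = 0.062500
u = exp(sigma*sqrt(dt)) = 1.083287; d = 1/u = 0.923116
p = (exp((r-q)*dt) - d) / (u - d) = 0.490946
Discount per step: exp(-r*dt) = 0.996257
Stock lattice S(k, i) with i counting down-moves:
  k=0: S(0,0) = 87.8900
  k=1: S(1,0) = 95.2101; S(1,1) = 81.1327
  k=2: S(2,0) = 103.1399; S(2,1) = 87.8900; S(2,2) = 74.8949
  k=3: S(3,0) = 111.7301; S(3,1) = 95.2101; S(3,2) = 81.1327; S(3,3) = 69.1367
  k=4: S(4,0) = 121.0358; S(4,1) = 103.1399; S(4,2) = 87.8900; S(4,3) = 74.8949; S(4,4) = 63.8212
Terminal payoffs V(N, i) = max(K - S_T, 0):
  V(4,0) = 0.000000; V(4,1) = 0.000000; V(4,2) = 0.000000; V(4,3) = 7.335082; V(4,4) = 18.408761
Backward induction: V(k, i) = exp(-r*dt) * [p * V(k+1, i) + (1-p) * V(k+1, i+1)]; then take max(V_cont, immediate exercise) for American.
  V(3,0) = exp(-r*dt) * [p*0.000000 + (1-p)*0.000000] = 0.000000; exercise = 0.000000; V(3,0) = max -> 0.000000
  V(3,1) = exp(-r*dt) * [p*0.000000 + (1-p)*0.000000] = 0.000000; exercise = 0.000000; V(3,1) = max -> 0.000000
  V(3,2) = exp(-r*dt) * [p*0.000000 + (1-p)*7.335082] = 3.719976; exercise = 1.097304; V(3,2) = max -> 3.719976
  V(3,3) = exp(-r*dt) * [p*7.335082 + (1-p)*18.408761] = 12.923628; exercise = 13.093277; V(3,3) = max -> 13.093277
  V(2,0) = exp(-r*dt) * [p*0.000000 + (1-p)*0.000000] = 0.000000; exercise = 0.000000; V(2,0) = max -> 0.000000
  V(2,1) = exp(-r*dt) * [p*0.000000 + (1-p)*3.719976] = 1.886581; exercise = 0.000000; V(2,1) = max -> 1.886581
  V(2,2) = exp(-r*dt) * [p*3.719976 + (1-p)*13.093277] = 8.459709; exercise = 7.335082; V(2,2) = max -> 8.459709
  V(1,0) = exp(-r*dt) * [p*0.000000 + (1-p)*1.886581] = 0.956777; exercise = 0.000000; V(1,0) = max -> 0.956777
  V(1,1) = exp(-r*dt) * [p*1.886581 + (1-p)*8.459709] = 5.213072; exercise = 1.097304; V(1,1) = max -> 5.213072
  V(0,0) = exp(-r*dt) * [p*0.956777 + (1-p)*5.213072] = 3.111769; exercise = 0.000000; V(0,0) = max -> 3.111769


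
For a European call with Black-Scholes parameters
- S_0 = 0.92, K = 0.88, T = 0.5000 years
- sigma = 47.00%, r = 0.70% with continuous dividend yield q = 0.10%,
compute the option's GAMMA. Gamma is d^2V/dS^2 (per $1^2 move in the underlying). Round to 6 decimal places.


d1 = 0.3089507876; d2 = -0.0233893996
phi(d1) = 0.3803498364; exp(-qT) = 0.9995001250; exp(-rT) = 0.9965061179
Gamma = exp(-qT) * phi(d1) / (S * sigma * sqrt(T)) = 0.9995001250 * 0.3803498364 / (0.9200 * 0.4700 * 0.7071067812) = 1.243356

Answer: Gamma = 1.243356


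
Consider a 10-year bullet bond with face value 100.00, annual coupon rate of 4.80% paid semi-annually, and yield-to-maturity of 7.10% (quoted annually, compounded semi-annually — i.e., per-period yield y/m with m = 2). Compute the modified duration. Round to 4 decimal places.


Coupon per period c = face * coupon_rate / m = 2.400000
Periods per year m = 2; per-period yield y/m = 0.035500
Number of cashflows N = 20
Cashflows (t years, CF_t, discount factor 1/(1+y/m)^(m*t), PV):
  t = 0.5000: CF_t = 2.400000, DF = 0.965717, PV = 2.317721
  t = 1.0000: CF_t = 2.400000, DF = 0.932609, PV = 2.238263
  t = 1.5000: CF_t = 2.400000, DF = 0.900637, PV = 2.161528
  t = 2.0000: CF_t = 2.400000, DF = 0.869760, PV = 2.087425
  t = 2.5000: CF_t = 2.400000, DF = 0.839942, PV = 2.015862
  t = 3.0000: CF_t = 2.400000, DF = 0.811147, PV = 1.946752
  t = 3.5000: CF_t = 2.400000, DF = 0.783338, PV = 1.880012
  t = 4.0000: CF_t = 2.400000, DF = 0.756483, PV = 1.815559
  t = 4.5000: CF_t = 2.400000, DF = 0.730549, PV = 1.753316
  t = 5.0000: CF_t = 2.400000, DF = 0.705503, PV = 1.693208
  t = 5.5000: CF_t = 2.400000, DF = 0.681316, PV = 1.635159
  t = 6.0000: CF_t = 2.400000, DF = 0.657959, PV = 1.579101
  t = 6.5000: CF_t = 2.400000, DF = 0.635402, PV = 1.524965
  t = 7.0000: CF_t = 2.400000, DF = 0.613619, PV = 1.472685
  t = 7.5000: CF_t = 2.400000, DF = 0.592582, PV = 1.422197
  t = 8.0000: CF_t = 2.400000, DF = 0.572267, PV = 1.373440
  t = 8.5000: CF_t = 2.400000, DF = 0.552648, PV = 1.326354
  t = 9.0000: CF_t = 2.400000, DF = 0.533701, PV = 1.280883
  t = 9.5000: CF_t = 2.400000, DF = 0.515404, PV = 1.236970
  t = 10.0000: CF_t = 102.400000, DF = 0.497735, PV = 50.968035
Price P = sum_t PV_t = 83.729435
First compute Macaulay numerator sum_t t * PV_t:
  t * PV_t at t = 0.5000: 1.158860
  t * PV_t at t = 1.0000: 2.238263
  t * PV_t at t = 1.5000: 3.242292
  t * PV_t at t = 2.0000: 4.174850
  t * PV_t at t = 2.5000: 5.039654
  t * PV_t at t = 3.0000: 5.840256
  t * PV_t at t = 3.5000: 6.580040
  t * PV_t at t = 4.0000: 7.262237
  t * PV_t at t = 4.5000: 7.889924
  t * PV_t at t = 5.0000: 8.466038
  t * PV_t at t = 5.5000: 8.993377
  t * PV_t at t = 6.0000: 9.474608
  t * PV_t at t = 6.5000: 9.912273
  t * PV_t at t = 7.0000: 10.308793
  t * PV_t at t = 7.5000: 10.666476
  t * PV_t at t = 8.0000: 10.987517
  t * PV_t at t = 8.5000: 11.274010
  t * PV_t at t = 9.0000: 11.527945
  t * PV_t at t = 9.5000: 11.751218
  t * PV_t at t = 10.0000: 509.680352
Macaulay duration D = 656.468984 / 83.729435 = 7.840361
Modified duration = D / (1 + y/m) = 7.840361 / (1 + 0.035500) = 7.571570

Answer: Modified duration = 7.5716


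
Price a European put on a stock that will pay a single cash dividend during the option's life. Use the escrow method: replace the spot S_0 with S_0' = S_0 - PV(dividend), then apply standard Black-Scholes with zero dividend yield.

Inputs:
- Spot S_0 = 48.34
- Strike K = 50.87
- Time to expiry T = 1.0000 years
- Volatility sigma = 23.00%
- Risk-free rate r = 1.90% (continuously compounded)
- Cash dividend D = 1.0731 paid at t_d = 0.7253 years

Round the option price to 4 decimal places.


Answer: Price = 5.8870

Derivation:
PV(D) = D * exp(-r * t_d) = 1.0731 * 0.98631382 = 1.05841336
S_0' = S_0 - PV(D) = 48.3400 - 1.05841336 = 47.28158664
d1 = (ln(S_0'/K) + (r + sigma^2/2)*T) / (sigma*sqrt(T)) = -0.12044534
d2 = d1 - sigma*sqrt(T) = -0.35044534
exp(-rT) = 0.98117936
N(-d1) = 0.54793481; N(-d2) = 0.63699775
P = K * exp(-rT) * N(-d2) - S_0' * N(-d1) = 50.8700 * 0.98117936 * 0.63699775 - 47.28158664 * 0.54793481 = 5.8870


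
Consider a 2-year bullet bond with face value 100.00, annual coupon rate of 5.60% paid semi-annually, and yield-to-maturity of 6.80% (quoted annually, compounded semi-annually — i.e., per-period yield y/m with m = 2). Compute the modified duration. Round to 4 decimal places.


Coupon per period c = face * coupon_rate / m = 2.800000
Periods per year m = 2; per-period yield y/m = 0.034000
Number of cashflows N = 4
Cashflows (t years, CF_t, discount factor 1/(1+y/m)^(m*t), PV):
  t = 0.5000: CF_t = 2.800000, DF = 0.967118, PV = 2.707930
  t = 1.0000: CF_t = 2.800000, DF = 0.935317, PV = 2.618888
  t = 1.5000: CF_t = 2.800000, DF = 0.904562, PV = 2.532774
  t = 2.0000: CF_t = 102.800000, DF = 0.874818, PV = 89.931318
Price P = sum_t PV_t = 97.790911
First compute Macaulay numerator sum_t t * PV_t:
  t * PV_t at t = 0.5000: 1.353965
  t * PV_t at t = 1.0000: 2.618888
  t * PV_t at t = 1.5000: 3.799161
  t * PV_t at t = 2.0000: 179.862637
Macaulay duration D = 187.634651 / 97.790911 = 1.918733
Modified duration = D / (1 + y/m) = 1.918733 / (1 + 0.034000) = 1.855641

Answer: Modified duration = 1.8556


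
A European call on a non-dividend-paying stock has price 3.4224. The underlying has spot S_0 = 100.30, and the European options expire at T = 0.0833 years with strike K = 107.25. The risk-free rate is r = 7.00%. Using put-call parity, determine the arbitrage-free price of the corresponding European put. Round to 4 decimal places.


Put-call parity: C - P = S_0 * exp(-qT) - K * exp(-rT).
S_0 * exp(-qT) = 100.3000 * 1.00000000 = 100.30000000
K * exp(-rT) = 107.2500 * 0.99418597 = 106.62644499
P = C - S*exp(-qT) + K*exp(-rT)
P = 3.4224 - 100.30000000 + 106.62644499 = 9.7488

Answer: Put price = 9.7488


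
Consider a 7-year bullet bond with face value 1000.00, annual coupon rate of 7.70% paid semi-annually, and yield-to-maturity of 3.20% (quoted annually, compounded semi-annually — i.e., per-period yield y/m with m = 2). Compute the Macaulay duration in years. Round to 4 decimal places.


Coupon per period c = face * coupon_rate / m = 38.500000
Periods per year m = 2; per-period yield y/m = 0.016000
Number of cashflows N = 14
Cashflows (t years, CF_t, discount factor 1/(1+y/m)^(m*t), PV):
  t = 0.5000: CF_t = 38.500000, DF = 0.984252, PV = 37.893701
  t = 1.0000: CF_t = 38.500000, DF = 0.968752, PV = 37.296950
  t = 1.5000: CF_t = 38.500000, DF = 0.953496, PV = 36.709596
  t = 2.0000: CF_t = 38.500000, DF = 0.938480, PV = 36.131492
  t = 2.5000: CF_t = 38.500000, DF = 0.923701, PV = 35.562492
  t = 3.0000: CF_t = 38.500000, DF = 0.909155, PV = 35.002453
  t = 3.5000: CF_t = 38.500000, DF = 0.894837, PV = 34.451233
  t = 4.0000: CF_t = 38.500000, DF = 0.880745, PV = 33.908694
  t = 4.5000: CF_t = 38.500000, DF = 0.866875, PV = 33.374699
  t = 5.0000: CF_t = 38.500000, DF = 0.853224, PV = 32.849113
  t = 5.5000: CF_t = 38.500000, DF = 0.839787, PV = 32.331804
  t = 6.0000: CF_t = 38.500000, DF = 0.826562, PV = 31.822642
  t = 6.5000: CF_t = 38.500000, DF = 0.813545, PV = 31.321498
  t = 7.0000: CF_t = 1038.500000, DF = 0.800734, PV = 831.561913
Price P = sum_t PV_t = 1280.218281
Macaulay numerator sum_t t * PV_t:
  t * PV_t at t = 0.5000: 18.946850
  t * PV_t at t = 1.0000: 37.296950
  t * PV_t at t = 1.5000: 55.064394
  t * PV_t at t = 2.0000: 72.262984
  t * PV_t at t = 2.5000: 88.906231
  t * PV_t at t = 3.0000: 105.007359
  t * PV_t at t = 3.5000: 120.579317
  t * PV_t at t = 4.0000: 135.634777
  t * PV_t at t = 4.5000: 150.186146
  t * PV_t at t = 5.0000: 164.245566
  t * PV_t at t = 5.5000: 177.824924
  t * PV_t at t = 6.0000: 190.935852
  t * PV_t at t = 6.5000: 203.589738
  t * PV_t at t = 7.0000: 5820.933390
Macaulay duration D = (sum_t t * PV_t) / P = 7341.414478 / 1280.218281 = 5.734502

Answer: Macaulay duration = 5.7345 years


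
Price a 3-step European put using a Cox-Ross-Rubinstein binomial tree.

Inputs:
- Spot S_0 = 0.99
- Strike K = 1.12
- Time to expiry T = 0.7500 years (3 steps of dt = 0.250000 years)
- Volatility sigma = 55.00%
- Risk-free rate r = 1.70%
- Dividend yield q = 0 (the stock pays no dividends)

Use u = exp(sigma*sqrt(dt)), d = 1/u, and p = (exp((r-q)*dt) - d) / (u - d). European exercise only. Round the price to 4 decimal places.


Answer: Price = V(0,0) = 0.2699

Derivation:
dt = T/N = 0.250000
u = exp(sigma*sqrt(dt)) = 1.316531; d = 1/u = 0.759572
p = (exp((r-q)*dt) - d) / (u - d) = 0.439327
Discount per step: exp(-r*dt) = 0.995759
Stock lattice S(k, i) with i counting down-moves:
  k=0: S(0,0) = 0.9900
  k=1: S(1,0) = 1.3034; S(1,1) = 0.7520
  k=2: S(2,0) = 1.7159; S(2,1) = 0.9900; S(2,2) = 0.5712
  k=3: S(3,0) = 2.2591; S(3,1) = 1.3034; S(3,2) = 0.7520; S(3,3) = 0.4339
Terminal payoffs V(N, i) = max(K - S_T, 0):
  V(3,0) = 0.000000; V(3,1) = 0.000000; V(3,2) = 0.368024; V(3,3) = 0.686147
Backward induction: V(k, i) = exp(-r*dt) * [p * V(k+1, i) + (1-p) * V(k+1, i+1)].
  V(2,0) = exp(-r*dt) * [p*0.000000 + (1-p)*0.000000] = 0.000000
  V(2,1) = exp(-r*dt) * [p*0.000000 + (1-p)*0.368024] = 0.205466
  V(2,2) = exp(-r*dt) * [p*0.368024 + (1-p)*0.686147] = 0.544070
  V(1,0) = exp(-r*dt) * [p*0.000000 + (1-p)*0.205466] = 0.114711
  V(1,1) = exp(-r*dt) * [p*0.205466 + (1-p)*0.544070] = 0.393635
  V(0,0) = exp(-r*dt) * [p*0.114711 + (1-p)*0.393635] = 0.269946


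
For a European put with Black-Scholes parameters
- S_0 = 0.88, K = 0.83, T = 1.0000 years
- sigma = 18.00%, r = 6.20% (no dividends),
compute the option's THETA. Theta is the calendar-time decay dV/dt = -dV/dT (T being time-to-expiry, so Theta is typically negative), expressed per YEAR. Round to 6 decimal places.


d1 = 0.7594233705; d2 = 0.5794233705
phi(d1) = 0.2990033622; exp(-qT) = 1.0000000000; exp(-rT) = 0.9398828868
Theta = -S*exp(-qT)*phi(d1)*sigma/(2*sqrt(T)) + r*K*exp(-rT)*N(-d2) - q*S*exp(-qT)*N(-d1)
N(-d1) = 0.2237996689; N(-d2) = 0.2811517693; sqrt(T) = 1.0000000000
Term 1 = -0.8800 * 1.0000000000 * 0.2990033622 * 0.1800 / (2 * 1.0000000000) = -0.0236810663
Term 2 = 0.0620 * 0.8300 * 0.9398828868 * 0.2811517693 = 0.0135982914
Term 3 = 0 (no dividend yield, q = 0)
Theta = -0.0236810663 + (0.0135982914) + (0.0000000000) = -0.010083

Answer: Theta = -0.010083


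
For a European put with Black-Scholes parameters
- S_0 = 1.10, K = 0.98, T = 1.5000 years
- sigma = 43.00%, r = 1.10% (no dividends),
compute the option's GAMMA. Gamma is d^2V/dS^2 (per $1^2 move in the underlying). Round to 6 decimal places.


d1 = 0.5139900798; d2 = -0.0126502149
phi(d1) = 0.3495769974; exp(-qT) = 1.0000000000; exp(-rT) = 0.9836353794
Gamma = exp(-qT) * phi(d1) / (S * sigma * sqrt(T)) = 1.0000000000 * 0.3495769974 / (1.1000 * 0.4300 * 1.2247448714) = 0.603443

Answer: Gamma = 0.603443


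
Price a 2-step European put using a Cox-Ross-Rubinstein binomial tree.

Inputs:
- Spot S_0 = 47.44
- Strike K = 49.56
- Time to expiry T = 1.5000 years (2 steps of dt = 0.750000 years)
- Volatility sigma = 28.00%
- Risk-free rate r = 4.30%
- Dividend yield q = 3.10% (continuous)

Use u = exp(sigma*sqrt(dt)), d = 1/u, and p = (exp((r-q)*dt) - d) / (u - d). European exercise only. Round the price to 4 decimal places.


dt = T/N = 0.750000
u = exp(sigma*sqrt(dt)) = 1.274415; d = 1/u = 0.784674
p = (exp((r-q)*dt) - d) / (u - d) = 0.458134
Discount per step: exp(-r*dt) = 0.968264
Stock lattice S(k, i) with i counting down-moves:
  k=0: S(0,0) = 47.4400
  k=1: S(1,0) = 60.4582; S(1,1) = 37.2249
  k=2: S(2,0) = 77.0489; S(2,1) = 47.4400; S(2,2) = 29.2094
Terminal payoffs V(N, i) = max(K - S_T, 0):
  V(2,0) = 0.000000; V(2,1) = 2.120000; V(2,2) = 20.350572
Backward induction: V(k, i) = exp(-r*dt) * [p * V(k+1, i) + (1-p) * V(k+1, i+1)].
  V(1,0) = exp(-r*dt) * [p*0.000000 + (1-p)*2.120000] = 1.112301
  V(1,1) = exp(-r*dt) * [p*2.120000 + (1-p)*20.350572] = 11.617756
  V(0,0) = exp(-r*dt) * [p*1.112301 + (1-p)*11.617756] = 6.588899

Answer: Price = V(0,0) = 6.5889


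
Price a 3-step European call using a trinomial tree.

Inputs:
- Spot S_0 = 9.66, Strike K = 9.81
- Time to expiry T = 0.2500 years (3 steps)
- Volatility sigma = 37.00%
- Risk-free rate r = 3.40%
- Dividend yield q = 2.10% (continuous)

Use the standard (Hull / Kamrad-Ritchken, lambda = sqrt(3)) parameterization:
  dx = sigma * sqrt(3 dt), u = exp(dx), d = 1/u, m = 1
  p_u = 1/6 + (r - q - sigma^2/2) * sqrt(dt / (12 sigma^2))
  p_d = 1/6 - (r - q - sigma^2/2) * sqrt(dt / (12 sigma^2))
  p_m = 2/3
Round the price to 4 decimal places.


dt = T/N = 0.083333; dx = sigma*sqrt(3*dt) = 0.185000
u = exp(dx) = 1.203218; d = 1/u = 0.831104
p_u = 0.154178, p_m = 0.666667, p_d = 0.179155
Discount per step: exp(-r*dt) = 0.997171
Stock lattice S(k, j) with j the centered position index:
  k=0: S(0,+0) = 9.6600
  k=1: S(1,-1) = 8.0285; S(1,+0) = 9.6600; S(1,+1) = 11.6231
  k=2: S(2,-2) = 6.6725; S(2,-1) = 8.0285; S(2,+0) = 9.6600; S(2,+1) = 11.6231; S(2,+2) = 13.9851
  k=3: S(3,-3) = 5.5455; S(3,-2) = 6.6725; S(3,-1) = 8.0285; S(3,+0) = 9.6600; S(3,+1) = 11.6231; S(3,+2) = 13.9851; S(3,+3) = 16.8271
Terminal payoffs V(N, j) = max(S_T - K, 0):
  V(3,-3) = 0.000000; V(3,-2) = 0.000000; V(3,-1) = 0.000000; V(3,+0) = 0.000000; V(3,+1) = 1.813090; V(3,+2) = 4.175116; V(3,+3) = 7.017150
Backward induction: V(k, j) = exp(-r*dt) * [p_u * V(k+1, j+1) + p_m * V(k+1, j) + p_d * V(k+1, j-1)]
  V(2,-2) = exp(-r*dt) * [p_u*0.000000 + p_m*0.000000 + p_d*0.000000] = 0.000000
  V(2,-1) = exp(-r*dt) * [p_u*0.000000 + p_m*0.000000 + p_d*0.000000] = 0.000000
  V(2,+0) = exp(-r*dt) * [p_u*1.813090 + p_m*0.000000 + p_d*0.000000] = 0.278748
  V(2,+1) = exp(-r*dt) * [p_u*4.175116 + p_m*1.813090 + p_d*0.000000] = 1.847196
  V(2,+2) = exp(-r*dt) * [p_u*7.017150 + p_m*4.175116 + p_d*1.813090] = 4.178270
  V(1,-1) = exp(-r*dt) * [p_u*0.278748 + p_m*0.000000 + p_d*0.000000] = 0.042855
  V(1,+0) = exp(-r*dt) * [p_u*1.847196 + p_m*0.278748 + p_d*0.000000] = 0.469297
  V(1,+1) = exp(-r*dt) * [p_u*4.178270 + p_m*1.847196 + p_d*0.278748] = 1.920152
  V(0,+0) = exp(-r*dt) * [p_u*1.920152 + p_m*0.469297 + p_d*0.042855] = 0.614843

Answer: Price = V(0,0) = 0.6148


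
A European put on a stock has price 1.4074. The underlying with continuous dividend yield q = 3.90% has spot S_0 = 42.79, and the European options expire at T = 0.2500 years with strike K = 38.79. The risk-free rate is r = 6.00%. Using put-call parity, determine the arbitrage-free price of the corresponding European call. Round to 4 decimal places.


Answer: Call price = 5.5697

Derivation:
Put-call parity: C - P = S_0 * exp(-qT) - K * exp(-rT).
S_0 * exp(-qT) = 42.7900 * 0.99029738 = 42.37482477
K * exp(-rT) = 38.7900 * 0.98511194 = 38.21249214
C = P + S*exp(-qT) - K*exp(-rT)
C = 1.4074 + 42.37482477 - 38.21249214 = 5.5697


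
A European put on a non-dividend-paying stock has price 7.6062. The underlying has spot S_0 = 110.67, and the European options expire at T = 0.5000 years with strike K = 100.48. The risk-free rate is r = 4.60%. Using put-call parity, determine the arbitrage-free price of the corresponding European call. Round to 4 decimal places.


Answer: Call price = 20.0809

Derivation:
Put-call parity: C - P = S_0 * exp(-qT) - K * exp(-rT).
S_0 * exp(-qT) = 110.6700 * 1.00000000 = 110.67000000
K * exp(-rT) = 100.4800 * 0.97726248 = 98.19533437
C = P + S*exp(-qT) - K*exp(-rT)
C = 7.6062 + 110.67000000 - 98.19533437 = 20.0809


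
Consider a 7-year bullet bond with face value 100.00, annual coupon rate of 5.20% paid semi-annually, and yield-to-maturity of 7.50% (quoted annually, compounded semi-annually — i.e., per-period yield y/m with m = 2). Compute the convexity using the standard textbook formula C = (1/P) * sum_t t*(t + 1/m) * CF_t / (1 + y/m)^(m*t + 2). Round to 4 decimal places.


Answer: Convexity = 38.4599

Derivation:
Coupon per period c = face * coupon_rate / m = 2.600000
Periods per year m = 2; per-period yield y/m = 0.037500
Number of cashflows N = 14
Cashflows (t years, CF_t, discount factor 1/(1+y/m)^(m*t), PV):
  t = 0.5000: CF_t = 2.600000, DF = 0.963855, PV = 2.506024
  t = 1.0000: CF_t = 2.600000, DF = 0.929017, PV = 2.415445
  t = 1.5000: CF_t = 2.600000, DF = 0.895438, PV = 2.328140
  t = 2.0000: CF_t = 2.600000, DF = 0.863073, PV = 2.243990
  t = 2.5000: CF_t = 2.600000, DF = 0.831878, PV = 2.162882
  t = 3.0000: CF_t = 2.600000, DF = 0.801810, PV = 2.084706
  t = 3.5000: CF_t = 2.600000, DF = 0.772829, PV = 2.009355
  t = 4.0000: CF_t = 2.600000, DF = 0.744895, PV = 1.936727
  t = 4.5000: CF_t = 2.600000, DF = 0.717971, PV = 1.866725
  t = 5.0000: CF_t = 2.600000, DF = 0.692020, PV = 1.799253
  t = 5.5000: CF_t = 2.600000, DF = 0.667008, PV = 1.734220
  t = 6.0000: CF_t = 2.600000, DF = 0.642899, PV = 1.671537
  t = 6.5000: CF_t = 2.600000, DF = 0.619662, PV = 1.611120
  t = 7.0000: CF_t = 102.600000, DF = 0.597264, PV = 61.279313
Price P = sum_t PV_t = 87.649437
Convexity numerator sum_t t*(t + 1/m) * CF_t / (1+y/m)^(m*t + 2):
  t = 0.5000: term = 1.164070
  t = 1.0000: term = 3.365985
  t = 1.5000: term = 6.488646
  t = 2.0000: term = 10.423528
  t = 2.5000: term = 15.070160
  t = 3.0000: term = 20.335638
  t = 3.5000: term = 26.134153
  t = 4.0000: term = 32.386558
  t = 4.5000: term = 39.019950
  t = 5.0000: term = 45.967277
  t = 5.5000: term = 53.166971
  t = 6.0000: term = 60.562596
  t = 6.5000: term = 68.102517
  t = 7.0000: term = 2988.800850
Convexity = (1/P) * sum = 3370.988899 / 87.649437 = 38.459904


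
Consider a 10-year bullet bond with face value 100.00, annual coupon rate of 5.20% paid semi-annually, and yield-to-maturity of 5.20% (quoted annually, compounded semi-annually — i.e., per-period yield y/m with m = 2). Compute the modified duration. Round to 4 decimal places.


Coupon per period c = face * coupon_rate / m = 2.600000
Periods per year m = 2; per-period yield y/m = 0.026000
Number of cashflows N = 20
Cashflows (t years, CF_t, discount factor 1/(1+y/m)^(m*t), PV):
  t = 0.5000: CF_t = 2.600000, DF = 0.974659, PV = 2.534113
  t = 1.0000: CF_t = 2.600000, DF = 0.949960, PV = 2.469896
  t = 1.5000: CF_t = 2.600000, DF = 0.925887, PV = 2.407306
  t = 2.0000: CF_t = 2.600000, DF = 0.902424, PV = 2.346302
  t = 2.5000: CF_t = 2.600000, DF = 0.879555, PV = 2.286844
  t = 3.0000: CF_t = 2.600000, DF = 0.857266, PV = 2.228893
  t = 3.5000: CF_t = 2.600000, DF = 0.835542, PV = 2.172410
  t = 4.0000: CF_t = 2.600000, DF = 0.814369, PV = 2.117359
  t = 4.5000: CF_t = 2.600000, DF = 0.793732, PV = 2.063703
  t = 5.0000: CF_t = 2.600000, DF = 0.773618, PV = 2.011406
  t = 5.5000: CF_t = 2.600000, DF = 0.754013, PV = 1.960435
  t = 6.0000: CF_t = 2.600000, DF = 0.734906, PV = 1.910755
  t = 6.5000: CF_t = 2.600000, DF = 0.716282, PV = 1.862334
  t = 7.0000: CF_t = 2.600000, DF = 0.698131, PV = 1.815141
  t = 7.5000: CF_t = 2.600000, DF = 0.680440, PV = 1.769143
  t = 8.0000: CF_t = 2.600000, DF = 0.663197, PV = 1.724311
  t = 8.5000: CF_t = 2.600000, DF = 0.646390, PV = 1.680615
  t = 9.0000: CF_t = 2.600000, DF = 0.630010, PV = 1.638026
  t = 9.5000: CF_t = 2.600000, DF = 0.614045, PV = 1.596517
  t = 10.0000: CF_t = 102.600000, DF = 0.598484, PV = 61.404492
Price P = sum_t PV_t = 100.000000
First compute Macaulay numerator sum_t t * PV_t:
  t * PV_t at t = 0.5000: 1.267057
  t * PV_t at t = 1.0000: 2.469896
  t * PV_t at t = 1.5000: 3.610959
  t * PV_t at t = 2.0000: 4.692604
  t * PV_t at t = 2.5000: 5.717110
  t * PV_t at t = 3.0000: 6.686678
  t * PV_t at t = 3.5000: 7.603436
  t * PV_t at t = 4.0000: 8.469435
  t * PV_t at t = 4.5000: 9.286661
  t * PV_t at t = 5.0000: 10.057030
  t * PV_t at t = 5.5000: 10.782391
  t * PV_t at t = 6.0000: 11.464530
  t * PV_t at t = 6.5000: 12.105173
  t * PV_t at t = 7.0000: 12.705985
  t * PV_t at t = 7.5000: 13.268572
  t * PV_t at t = 8.0000: 13.794487
  t * PV_t at t = 8.5000: 14.285227
  t * PV_t at t = 9.0000: 14.742236
  t * PV_t at t = 9.5000: 15.166910
  t * PV_t at t = 10.0000: 614.044923
Macaulay duration D = 792.221301 / 100.000000 = 7.922213
Modified duration = D / (1 + y/m) = 7.922213 / (1 + 0.026000) = 7.721455

Answer: Modified duration = 7.7215


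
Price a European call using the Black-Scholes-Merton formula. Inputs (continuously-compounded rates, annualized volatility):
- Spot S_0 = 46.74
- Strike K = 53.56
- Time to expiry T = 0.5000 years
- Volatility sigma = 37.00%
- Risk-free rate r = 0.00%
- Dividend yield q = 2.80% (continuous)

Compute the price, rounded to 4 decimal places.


Answer: Price = 2.2760

Derivation:
d1 = (ln(S/K) + (r - q + 0.5*sigma^2) * T) / (sigma * sqrt(T)) = -0.44328788
d2 = d1 - sigma * sqrt(T) = -0.70491739
exp(-rT) = 1.00000000; exp(-qT) = 0.98609754
C = S_0 * exp(-qT) * N(d1) - K * exp(-rT) * N(d2)
N(d1) = 0.32877876; N(d2) = 0.24043082
C = 46.7400 * 0.98609754 * 0.32877876 - 53.5600 * 1.00000000 * 0.24043082 = 2.2760


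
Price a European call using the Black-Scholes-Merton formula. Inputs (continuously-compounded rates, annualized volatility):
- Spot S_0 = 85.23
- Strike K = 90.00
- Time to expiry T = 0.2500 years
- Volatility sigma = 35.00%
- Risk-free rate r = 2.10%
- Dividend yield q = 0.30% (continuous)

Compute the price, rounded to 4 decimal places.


Answer: Price = 4.1548

Derivation:
d1 = (ln(S/K) + (r - q + 0.5*sigma^2) * T) / (sigma * sqrt(T)) = -0.19796392
d2 = d1 - sigma * sqrt(T) = -0.37296392
exp(-rT) = 0.99476376; exp(-qT) = 0.99925028
C = S_0 * exp(-qT) * N(d1) - K * exp(-rT) * N(d2)
N(d1) = 0.42153665; N(d2) = 0.35458765
C = 85.2300 * 0.99925028 * 0.42153665 - 90.0000 * 0.99476376 * 0.35458765 = 4.1548


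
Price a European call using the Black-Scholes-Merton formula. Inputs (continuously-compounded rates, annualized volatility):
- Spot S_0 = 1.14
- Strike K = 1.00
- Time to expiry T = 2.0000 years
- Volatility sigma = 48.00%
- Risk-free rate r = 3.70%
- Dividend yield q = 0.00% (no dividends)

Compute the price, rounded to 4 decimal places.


Answer: Price = 0.3924

Derivation:
d1 = (ln(S/K) + (r - q + 0.5*sigma^2) * T) / (sigma * sqrt(T)) = 0.64144641
d2 = d1 - sigma * sqrt(T) = -0.03737610
exp(-rT) = 0.92867169; exp(-qT) = 1.00000000
C = S_0 * exp(-qT) * N(d1) - K * exp(-rT) * N(d2)
N(d1) = 0.73938366; N(d2) = 0.48509256
C = 1.1400 * 1.00000000 * 0.73938366 - 1.0000 * 0.92867169 * 0.48509256 = 0.3924


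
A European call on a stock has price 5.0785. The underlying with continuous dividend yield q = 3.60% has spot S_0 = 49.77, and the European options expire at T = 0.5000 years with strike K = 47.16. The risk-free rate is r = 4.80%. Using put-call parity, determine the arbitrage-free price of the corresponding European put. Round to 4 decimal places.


Answer: Put price = 2.2380

Derivation:
Put-call parity: C - P = S_0 * exp(-qT) - K * exp(-rT).
S_0 * exp(-qT) = 49.7700 * 0.98216103 = 48.88215458
K * exp(-rT) = 47.1600 * 0.97628571 = 46.04163407
P = C - S*exp(-qT) + K*exp(-rT)
P = 5.0785 - 48.88215458 + 46.04163407 = 2.2380


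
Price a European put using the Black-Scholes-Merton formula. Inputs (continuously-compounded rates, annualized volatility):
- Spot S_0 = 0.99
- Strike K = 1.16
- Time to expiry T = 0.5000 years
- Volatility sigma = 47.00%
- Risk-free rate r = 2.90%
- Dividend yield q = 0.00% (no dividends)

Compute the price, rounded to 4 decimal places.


Answer: Price = 0.2303

Derivation:
d1 = (ln(S/K) + (r - q + 0.5*sigma^2) * T) / (sigma * sqrt(T)) = -0.26703163
d2 = d1 - sigma * sqrt(T) = -0.59937181
exp(-rT) = 0.98560462; exp(-qT) = 1.00000000
P = K * exp(-rT) * N(-d2) - S_0 * exp(-qT) * N(-d1)
N(-d1) = 0.60527760; N(-d2) = 0.72553752
P = 1.1600 * 0.98560462 * 0.72553752 - 0.9900 * 1.00000000 * 0.60527760 = 0.2303


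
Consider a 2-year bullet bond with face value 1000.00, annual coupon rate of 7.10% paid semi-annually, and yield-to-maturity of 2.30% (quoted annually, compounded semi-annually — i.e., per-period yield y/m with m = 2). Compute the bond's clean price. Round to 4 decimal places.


Coupon per period c = face * coupon_rate / m = 35.500000
Periods per year m = 2; per-period yield y/m = 0.011500
Number of cashflows N = 4
Cashflows (t years, CF_t, discount factor 1/(1+y/m)^(m*t), PV):
  t = 0.5000: CF_t = 35.500000, DF = 0.988631, PV = 35.096391
  t = 1.0000: CF_t = 35.500000, DF = 0.977391, PV = 34.697372
  t = 1.5000: CF_t = 35.500000, DF = 0.966279, PV = 34.302889
  t = 2.0000: CF_t = 1035.500000, DF = 0.955293, PV = 989.205574
Price P = sum_t PV_t = 1093.302226

Answer: Price = 1093.3022


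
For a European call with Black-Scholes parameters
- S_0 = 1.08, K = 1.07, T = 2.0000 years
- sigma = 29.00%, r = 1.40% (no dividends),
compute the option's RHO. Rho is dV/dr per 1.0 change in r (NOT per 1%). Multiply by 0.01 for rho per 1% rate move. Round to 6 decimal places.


Answer: Rho = 0.945934

Derivation:
d1 = 0.2960153624; d2 = -0.1141065707
phi(d1) = 0.3818409644; exp(-qT) = 1.0000000000; exp(-rT) = 0.9723883668
N(d2) = 0.4545766568
Rho = K*T*exp(-rT)*N(d2) = 1.0700 * 2.0000 * 0.9723883668 * 0.4545766568 = 0.945934


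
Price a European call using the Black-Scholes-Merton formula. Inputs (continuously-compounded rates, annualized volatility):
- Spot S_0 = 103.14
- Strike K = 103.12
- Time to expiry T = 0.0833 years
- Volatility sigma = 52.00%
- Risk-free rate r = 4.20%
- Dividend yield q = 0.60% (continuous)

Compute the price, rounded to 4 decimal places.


d1 = (ln(S/K) + (r - q + 0.5*sigma^2) * T) / (sigma * sqrt(T)) = 0.09631390
d2 = d1 - sigma * sqrt(T) = -0.05376715
exp(-rT) = 0.99650751; exp(-qT) = 0.99950032
C = S_0 * exp(-qT) * N(d1) - K * exp(-rT) * N(d2)
N(d1) = 0.53836436; N(d2) = 0.47856034
C = 103.1400 * 0.99950032 * 0.53836436 - 103.1200 * 0.99650751 * 0.47856034 = 6.3224

Answer: Price = 6.3224


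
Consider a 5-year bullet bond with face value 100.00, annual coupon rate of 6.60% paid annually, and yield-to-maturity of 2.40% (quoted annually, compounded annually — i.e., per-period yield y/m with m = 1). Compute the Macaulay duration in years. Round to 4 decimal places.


Coupon per period c = face * coupon_rate / m = 6.600000
Periods per year m = 1; per-period yield y/m = 0.024000
Number of cashflows N = 5
Cashflows (t years, CF_t, discount factor 1/(1+y/m)^(m*t), PV):
  t = 1.0000: CF_t = 6.600000, DF = 0.976562, PV = 6.445313
  t = 2.0000: CF_t = 6.600000, DF = 0.953674, PV = 6.294250
  t = 3.0000: CF_t = 6.600000, DF = 0.931323, PV = 6.146729
  t = 4.0000: CF_t = 6.600000, DF = 0.909495, PV = 6.002665
  t = 5.0000: CF_t = 106.600000, DF = 0.888178, PV = 94.679820
Price P = sum_t PV_t = 119.568777
Macaulay numerator sum_t t * PV_t:
  t * PV_t at t = 1.0000: 6.445313
  t * PV_t at t = 2.0000: 12.588501
  t * PV_t at t = 3.0000: 18.440187
  t * PV_t at t = 4.0000: 24.010660
  t * PV_t at t = 5.0000: 473.399098
Macaulay duration D = (sum_t t * PV_t) / P = 534.883758 / 119.568777 = 4.473440

Answer: Macaulay duration = 4.4734 years


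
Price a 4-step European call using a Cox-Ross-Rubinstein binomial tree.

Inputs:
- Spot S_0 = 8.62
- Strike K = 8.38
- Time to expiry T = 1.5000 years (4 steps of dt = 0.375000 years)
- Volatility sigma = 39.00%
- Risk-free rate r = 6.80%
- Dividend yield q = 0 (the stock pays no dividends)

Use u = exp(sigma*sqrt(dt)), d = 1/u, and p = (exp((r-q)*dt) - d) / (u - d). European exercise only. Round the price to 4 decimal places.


dt = T/N = 0.375000
u = exp(sigma*sqrt(dt)) = 1.269757; d = 1/u = 0.787552
p = (exp((r-q)*dt) - d) / (u - d) = 0.494138
Discount per step: exp(-r*dt) = 0.974822
Stock lattice S(k, i) with i counting down-moves:
  k=0: S(0,0) = 8.6200
  k=1: S(1,0) = 10.9453; S(1,1) = 6.7887
  k=2: S(2,0) = 13.8979; S(2,1) = 8.6200; S(2,2) = 5.3465
  k=3: S(3,0) = 17.6469; S(3,1) = 10.9453; S(3,2) = 6.7887; S(3,3) = 4.2106
  k=4: S(4,0) = 22.4073; S(4,1) = 13.8979; S(4,2) = 8.6200; S(4,3) = 5.3465; S(4,4) = 3.3161
Terminal payoffs V(N, i) = max(S_T - K, 0):
  V(4,0) = 14.027284; V(4,1) = 5.517870; V(4,2) = 0.240000; V(4,3) = 0.000000; V(4,4) = 0.000000
Backward induction: V(k, i) = exp(-r*dt) * [p * V(k+1, i) + (1-p) * V(k+1, i+1)].
  V(3,0) = exp(-r*dt) * [p*14.027284 + (1-p)*5.517870] = 9.477901
  V(3,1) = exp(-r*dt) * [p*5.517870 + (1-p)*0.240000] = 2.776291
  V(3,2) = exp(-r*dt) * [p*0.240000 + (1-p)*0.000000] = 0.115607
  V(3,3) = exp(-r*dt) * [p*0.000000 + (1-p)*0.000000] = 0.000000
  V(2,0) = exp(-r*dt) * [p*9.477901 + (1-p)*2.776291] = 5.934535
  V(2,1) = exp(-r*dt) * [p*2.776291 + (1-p)*0.115607] = 1.394339
  V(2,2) = exp(-r*dt) * [p*0.115607 + (1-p)*0.000000] = 0.055688
  V(1,0) = exp(-r*dt) * [p*5.934535 + (1-p)*1.394339] = 3.546231
  V(1,1) = exp(-r*dt) * [p*1.394339 + (1-p)*0.055688] = 0.699110
  V(0,0) = exp(-r*dt) * [p*3.546231 + (1-p)*0.699110] = 2.052957

Answer: Price = V(0,0) = 2.0530
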